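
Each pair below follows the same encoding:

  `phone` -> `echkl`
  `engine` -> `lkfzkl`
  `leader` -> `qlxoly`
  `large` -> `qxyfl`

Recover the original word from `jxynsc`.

p(15)→e(4) and h(7)→c(2) fit y≡23x+23 (mod 26); the inverse of 23 mod 26 is 17. This is an affine cipher: with a=0,…,z=25, each position x becomes (23x+23) mod 26.
Undoing it on jxynsc: j(9)→17·(9−23)≡22=w; x(23)→17·(23−23)≡0=a; y(24)→17·(24−23)≡17=r; n(13)→17·(13−23)≡12=m; s(18)→17·(18−23)≡19=t; c(2)→17·(2−23)≡7=h (all mod 26).

warmth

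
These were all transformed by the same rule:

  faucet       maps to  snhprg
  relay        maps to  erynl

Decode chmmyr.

puzzle

Compare letters: f→s is +13, a→n is +13, u→h is +13 — a constant shift. Every letter moves 13 places later in the alphabet, wrapping around z→a.
Reversing it on chmmyr: c−13=p, h−13=u, m−13=z, m−13=z, y−13=l, r−13=e.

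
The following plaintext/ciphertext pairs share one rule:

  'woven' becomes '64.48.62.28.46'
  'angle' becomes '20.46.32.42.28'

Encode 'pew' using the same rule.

50.28.64

w(#23)→64 and o(#15)→48: differences scale by 2, so n = 2·pos + 18. Each letter becomes 2×(its alphabet position, a=1..z=26) + 18.
Applying it to pew: p=16→50, e=5→28, w=23→64.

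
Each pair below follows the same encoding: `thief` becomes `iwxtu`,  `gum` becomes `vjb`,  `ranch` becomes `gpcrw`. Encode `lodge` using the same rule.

adsvt

Compare letters: t→i is +15, h→w is +15, i→x is +15 — a constant shift. Each letter is shifted forward by 15 in the alphabet (a Caesar shift of +15).
For lodge: l+15=a, o+15=d, d+15=s, g+15=v, e+15=t.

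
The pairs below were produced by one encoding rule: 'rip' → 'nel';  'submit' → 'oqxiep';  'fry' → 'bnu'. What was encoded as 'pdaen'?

Compare letters: r→n is +22, i→e is +22, p→l is +22 — a constant shift. This is a Caesar cipher with shift 22.
Reversing it on pdaen: p−22=t, d−22=h, a−22=e, e−22=i, n−22=r.

their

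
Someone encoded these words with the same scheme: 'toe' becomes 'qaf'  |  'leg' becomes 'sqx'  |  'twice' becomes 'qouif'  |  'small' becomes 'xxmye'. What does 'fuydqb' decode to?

permit

The output letters match the input read backwards, each shifted +12: toe reversed is eot. Two steps: reverse the string, then apply a Caesar shift of +12.
Reversing it on fuydqb: shift back: f−12=t, u−12=i, y−12=m, d−12=r, q−12=e, b−12=p → timrep; then reverse → permit.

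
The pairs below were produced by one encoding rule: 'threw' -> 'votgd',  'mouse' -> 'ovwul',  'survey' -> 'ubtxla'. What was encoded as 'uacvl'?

state

Shifts by position in threw: pos 0: t→v (+2), pos 1: h→o (+7), pos 2: r→t (+2), pos 3: e→g (+2), pos 4: w→d (+7) — repeating every 3. It's a Vigenère-style cipher with numeric key [2,7,2]: position i shifts by key[i mod 3].
Undoing it on uacvl: u−2=s, a−7=t, c−2=a, v−2=t, l−7=e.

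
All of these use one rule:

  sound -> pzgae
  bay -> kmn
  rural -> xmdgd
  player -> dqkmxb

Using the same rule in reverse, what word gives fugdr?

The output letters match the input read backwards, each shifted +12: sound reversed is dnuos. Read the word backwards and shift each letter +12.
Reversing it on fugdr: shift back: f−12=t, u−12=i, g−12=u, d−12=r, r−12=f → tiurf; then reverse → fruit.

fruit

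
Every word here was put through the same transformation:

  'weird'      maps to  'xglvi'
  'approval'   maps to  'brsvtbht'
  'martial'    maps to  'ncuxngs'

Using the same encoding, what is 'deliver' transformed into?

In weird: w→x is +1, e→g is +2, i→l is +3, r→v is +4 — the shift increases by 1 each position. The shift increases by 1 at each position, starting from +1: 1, 2, 3, ….
On deliver: d+1=e, e+2=g, l+3=o, i+4=m, v+5=a, e+6=k, r+7=y.

egomaky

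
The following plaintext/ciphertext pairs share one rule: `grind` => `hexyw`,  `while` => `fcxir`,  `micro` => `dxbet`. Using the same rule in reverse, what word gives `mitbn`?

g(6)→h(7) and r(17)→e(4) fit y≡21x+11 (mod 26); the inverse of 21 mod 26 is 5. Each letter's alphabet position (a=0..z=25) is mapped through 21·x+11 mod 26 — an affine cipher.
Decoding mitbn: m(12)→5·(12−11)≡5=f; i(8)→5·(8−11)≡11=l; t(19)→5·(19−11)≡14=o; b(1)→5·(1−11)≡2=c; n(13)→5·(13−11)≡10=k (all mod 26).

flock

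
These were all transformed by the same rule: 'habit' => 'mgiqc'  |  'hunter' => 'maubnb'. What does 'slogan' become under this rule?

Each letter shifts forward by (position + 5), i.e. 5, 6, 7, … — the shift grows by one for each successive letter.
For slogan: s+5=x, l+6=r, o+7=v, g+8=o, a+9=j, n+10=x.

xrvojx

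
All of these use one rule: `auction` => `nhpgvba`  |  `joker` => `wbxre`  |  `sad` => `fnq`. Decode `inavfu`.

Compare letters: a→n is +13, u→h is +13, c→p is +13 — a constant shift. This is a Caesar cipher with shift 13.
Reversing it on inavfu: i−13=v, n−13=a, a−13=n, v−13=i, f−13=s, u−13=h.

vanish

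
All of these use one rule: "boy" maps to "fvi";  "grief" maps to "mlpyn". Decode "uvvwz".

The output letters match the input read backwards, each shifted +7: boy reversed is yob. The word is reversed, then every letter is shifted forward by 7.
Undoing it on uvvwz: shift back: u−7=n, v−7=o, v−7=o, w−7=p, z−7=s → noops; then reverse → spoon.

spoon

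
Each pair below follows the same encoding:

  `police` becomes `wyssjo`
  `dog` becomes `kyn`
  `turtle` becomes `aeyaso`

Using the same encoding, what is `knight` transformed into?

The shift depends on letter class: consonant p→w is +7, but vowel o→y is +10. The rule splits by letter class: vowels +10, consonants +7.
Applying it to knight: k(cons)+7=r, n(cons)+7=u, i(vowel)+10=s, g(cons)+7=n, h(cons)+7=o, t(cons)+7=a.

rusnoa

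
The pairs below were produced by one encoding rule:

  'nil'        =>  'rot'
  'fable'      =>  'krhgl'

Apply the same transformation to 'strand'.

The output letters match the input read backwards, each shifted +6: nil reversed is lin. Two steps: reverse the string, then apply a Caesar shift of +6.
On strand: reverse → dnarts; then shift: d+6=j, n+6=t, a+6=g, r+6=x, t+6=z, s+6=y.

jtgxzy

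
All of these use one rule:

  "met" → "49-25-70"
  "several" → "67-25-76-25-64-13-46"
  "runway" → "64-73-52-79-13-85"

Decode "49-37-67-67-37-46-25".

missile

m(#13)→49 and e(#5)→25: differences scale by 3, so n = 3·pos + 10. The formula is n = 3×(alphabet index, a=1) + 10.
Undoing it on 49-37-67-67-37-46-25: 49→(49−10)÷3=13=m, 37→(37−10)÷3=9=i, 67→(67−10)÷3=19=s, 67→(67−10)÷3=19=s, 37→(37−10)÷3=9=i, 46→(46−10)÷3=12=l, 25→(25−10)÷3=5=e.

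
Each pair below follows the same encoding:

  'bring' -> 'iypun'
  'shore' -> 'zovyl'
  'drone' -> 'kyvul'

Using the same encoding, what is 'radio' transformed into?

yhkpv

Compare letters: b→i is +7, r→y is +7, i→p is +7 — a constant shift. It's a constant shift of +7 (ROT7).
For radio: r+7=y, a+7=h, d+7=k, i+7=p, o+7=v.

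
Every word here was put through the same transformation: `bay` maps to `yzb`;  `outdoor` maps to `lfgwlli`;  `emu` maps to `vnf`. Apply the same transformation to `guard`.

tfziw

Each pair mirrors across the alphabet (b↔y, a↔z, y↔b): positions sum to 25. Letters are reflected about the middle of the alphabet (position → 25−position): Atbash.
Applying it to guard: g↔t, u↔f, a↔z, r↔i, d↔w.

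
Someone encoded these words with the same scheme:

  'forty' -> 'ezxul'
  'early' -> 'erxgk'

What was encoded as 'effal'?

fuzzy

The output letters match the input read backwards, each shifted +6: forty reversed is ytrof. The word is reversed, then every letter is shifted forward by 6.
Decoding effal: shift back: e−6=y, f−6=z, f−6=z, a−6=u, l−6=f → yzzuf; then reverse → fuzzy.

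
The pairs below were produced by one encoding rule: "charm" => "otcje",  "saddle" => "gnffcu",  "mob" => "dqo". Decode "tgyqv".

The output letters match the input read backwards, each shifted +2: charm reversed is mrahc. Two steps: reverse the string, then apply a Caesar shift of +2.
Decoding tgyqv: shift back: t−2=r, g−2=e, y−2=w, q−2=o, v−2=t → rewot; then reverse → tower.

tower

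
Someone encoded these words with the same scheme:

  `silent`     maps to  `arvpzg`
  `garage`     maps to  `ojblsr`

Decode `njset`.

faith

In silent: s→a is +8, i→r is +9, l→v is +10, e→p is +11 — the shift increases by 1 each position. Letter i (0-indexed) is shifted by i+8, so successive shifts are 8, 9, 10, ….
Reversing it on njset: n−8=f, j−9=a, s−10=i, e−11=t, t−12=h.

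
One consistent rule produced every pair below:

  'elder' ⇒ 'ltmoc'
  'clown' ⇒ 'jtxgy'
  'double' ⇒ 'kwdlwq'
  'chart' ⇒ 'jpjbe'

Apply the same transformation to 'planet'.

wtjxpf

Each letter shifts forward by (position + 7), i.e. 7, 8, 9, … — the shift grows by one for each successive letter.
For planet: p+7=w, l+8=t, a+9=j, n+10=x, e+11=p, t+12=f.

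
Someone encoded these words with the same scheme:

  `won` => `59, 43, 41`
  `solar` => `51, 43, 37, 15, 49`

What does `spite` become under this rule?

51, 45, 31, 53, 23

w(#23)→59 and o(#15)→43: differences scale by 2, so n = 2·pos + 13. With a=1..z=26, the number is 2·pos + 13.
Applying it to spite: s=19→51, p=16→45, i=9→31, t=20→53, e=5→23.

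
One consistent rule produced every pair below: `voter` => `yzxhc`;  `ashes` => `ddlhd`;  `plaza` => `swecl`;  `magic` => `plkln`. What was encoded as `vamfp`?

Shifts by position in voter: pos 0: v→y (+3), pos 1: o→z (+11), pos 2: t→x (+4), pos 3: e→h (+3), pos 4: r→c (+11) — repeating every 3. A repeating key of period 3 is used — shifts +3, +11, +4 over and over.
Reversing it on vamfp: v−3=s, a−11=p, m−4=i, f−3=c, p−11=e.

spice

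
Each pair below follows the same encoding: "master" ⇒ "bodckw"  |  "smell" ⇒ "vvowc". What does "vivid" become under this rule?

nsfsf

The output letters match the input read backwards, each shifted +10: master reversed is retsam. Two steps: reverse the string, then apply a Caesar shift of +10.
On vivid: reverse → diviv; then shift: d+10=n, i+10=s, v+10=f, i+10=s, v+10=f.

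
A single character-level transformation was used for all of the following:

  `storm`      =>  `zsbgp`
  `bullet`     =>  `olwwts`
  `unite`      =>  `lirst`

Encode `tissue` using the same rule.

srzzlt

s(18)→z(25) and t(19)→s(18) fit y≡19x+21 (mod 26); the inverse of 19 mod 26 is 11. Each letter's alphabet position (a=0..z=25) is mapped through 19·x+21 mod 26 — an affine cipher.
On tissue: t(19)→19·19+21≡18=s; i(8)→19·8+21≡17=r; s(18)→19·18+21≡25=z; s(18)→19·18+21≡25=z; u(20)→19·20+21≡11=l; e(4)→19·4+21≡19=t (all mod 26).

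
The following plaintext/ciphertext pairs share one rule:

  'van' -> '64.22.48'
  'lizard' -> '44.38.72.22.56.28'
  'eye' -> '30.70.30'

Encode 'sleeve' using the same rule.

58.44.30.30.64.30

v(#22)→64 and a(#1)→22: differences scale by 2, so n = 2·pos + 20. With a=1..z=26, the number is 2·pos + 20.
On sleeve: s=19→58, l=12→44, e=5→30, e=5→30, v=22→64, e=5→30.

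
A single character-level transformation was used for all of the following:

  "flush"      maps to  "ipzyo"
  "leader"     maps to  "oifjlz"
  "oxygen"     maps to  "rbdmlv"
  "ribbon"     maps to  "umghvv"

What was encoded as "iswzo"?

In flush: f→i is +3, l→p is +4, u→z is +5, s→y is +6 — the shift increases by 1 each position. The shift increases by 1 at each position, starting from +3: 3, 4, 5, ….
Undoing it on iswzo: i−3=f, s−4=o, w−5=r, z−6=t, o−7=h.

forth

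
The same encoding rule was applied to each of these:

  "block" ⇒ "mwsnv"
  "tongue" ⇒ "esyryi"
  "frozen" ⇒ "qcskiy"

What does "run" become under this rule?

cyy

The shift depends on letter class: consonant b→m is +11, but vowel o→s is +4. Vowels shift forward by 4 and consonants shift forward by 11.
Applying it to run: r(cons)+11=c, u(vowel)+4=y, n(cons)+11=y.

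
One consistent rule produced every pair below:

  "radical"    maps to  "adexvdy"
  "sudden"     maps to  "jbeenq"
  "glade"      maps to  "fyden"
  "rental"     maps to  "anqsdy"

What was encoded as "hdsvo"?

match

r(17)→a(0) and a(0)→d(3) fit y≡9x+3 (mod 26); the inverse of 9 mod 26 is 3. Treating letters as 0–25, the rule is x ↦ 9x + 3 (mod 26).
Reversing it on hdsvo: h(7)→3·(7−3)≡12=m; d(3)→3·(3−3)≡0=a; s(18)→3·(18−3)≡19=t; v(21)→3·(21−3)≡2=c; o(14)→3·(14−3)≡7=h (all mod 26).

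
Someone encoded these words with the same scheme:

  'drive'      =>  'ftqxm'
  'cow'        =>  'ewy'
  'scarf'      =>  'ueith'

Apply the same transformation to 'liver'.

nqxmt

The shift depends on letter class: consonant d→f is +2, but vowel i→q is +8. Vowels shift forward by 8 and consonants shift forward by 2.
For liver: l(cons)+2=n, i(vowel)+8=q, v(cons)+2=x, e(vowel)+8=m, r(cons)+2=t.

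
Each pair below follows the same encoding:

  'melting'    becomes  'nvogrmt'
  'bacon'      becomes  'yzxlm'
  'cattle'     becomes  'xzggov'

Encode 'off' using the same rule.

Each pair mirrors across the alphabet (m↔n, e↔v, l↔o): positions sum to 25. This is the alphabet-reversal cipher (Atbash): a becomes z, b becomes y, etc.
For off: o↔l, f↔u, f↔u.

luu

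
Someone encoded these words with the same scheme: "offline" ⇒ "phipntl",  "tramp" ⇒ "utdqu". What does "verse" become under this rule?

In offline: o→p is +1, f→h is +2, f→i is +3, l→p is +4 — the shift increases by 1 each position. The shift increases by 1 at each position, starting from +1: 1, 2, 3, ….
On verse: v+1=w, e+2=g, r+3=u, s+4=w, e+5=j.

wguwj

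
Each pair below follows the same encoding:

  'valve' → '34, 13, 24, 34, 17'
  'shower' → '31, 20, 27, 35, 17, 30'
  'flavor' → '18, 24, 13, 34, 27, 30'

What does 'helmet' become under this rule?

v is letter #22 and maps to 34: an offset of 12. The number is (letter's place in the alphabet, a=1) + 12.
On helmet: h=8→20, e=5→17, l=12→24, m=13→25, e=5→17, t=20→32.

20, 17, 24, 25, 17, 32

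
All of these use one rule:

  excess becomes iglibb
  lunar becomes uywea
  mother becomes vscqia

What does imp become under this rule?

mvy

The shift depends on letter class: consonant x→g is +9, but vowel e→i is +4. Vowels shift forward by 4 and consonants shift forward by 9.
For imp: i(vowel)+4=m, m(cons)+9=v, p(cons)+9=y.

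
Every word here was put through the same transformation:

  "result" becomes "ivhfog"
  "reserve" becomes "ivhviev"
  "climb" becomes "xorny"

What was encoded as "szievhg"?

harvest

Letters are reflected about the middle of the alphabet (position → 25−position): Atbash.
Undoing it on szievhg: s↔h, z↔a, i↔r, e↔v, v↔e, h↔s, g↔t.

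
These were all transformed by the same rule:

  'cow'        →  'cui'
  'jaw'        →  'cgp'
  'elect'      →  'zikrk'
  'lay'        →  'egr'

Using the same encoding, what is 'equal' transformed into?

Two steps: reverse the string, then apply a Caesar shift of +6.
Applying it to equal: reverse → lauqe; then shift: l+6=r, a+6=g, u+6=a, q+6=w, e+6=k.

rgawk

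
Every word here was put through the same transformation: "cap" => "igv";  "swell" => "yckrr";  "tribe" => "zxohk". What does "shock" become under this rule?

ynuiq

Every letter moves 6 places later in the alphabet, wrapping around z→a.
For shock: s+6=y, h+6=n, o+6=u, c+6=i, k+6=q.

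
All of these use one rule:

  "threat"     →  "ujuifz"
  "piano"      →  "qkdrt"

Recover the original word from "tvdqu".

In threat: t→u is +1, h→j is +2, r→u is +3, e→i is +4 — the shift increases by 1 each position. Letter i (0-indexed) is shifted by i+1, so successive shifts are 1, 2, 3, ….
Reversing it on tvdqu: t−1=s, v−2=t, d−3=a, q−4=m, u−5=p.

stamp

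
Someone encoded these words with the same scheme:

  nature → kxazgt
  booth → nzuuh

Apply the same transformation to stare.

kxgzy

The output letters match the input read backwards, each shifted +6: nature reversed is erutan. Two steps: reverse the string, then apply a Caesar shift of +6.
For stare: reverse → erats; then shift: e+6=k, r+6=x, a+6=g, t+6=z, s+6=y.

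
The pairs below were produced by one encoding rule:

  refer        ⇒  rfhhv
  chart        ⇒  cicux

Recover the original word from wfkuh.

weird

Letter i (0-indexed) is shifted by i+0, so successive shifts are 0, 1, 2, ….
Decoding wfkuh: w−0=w, f−1=e, k−2=i, u−3=r, h−4=d.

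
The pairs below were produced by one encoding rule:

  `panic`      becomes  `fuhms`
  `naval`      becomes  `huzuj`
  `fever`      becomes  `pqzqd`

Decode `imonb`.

p(15)→f(5) and a(0)→u(20) fit y≡25x+20 (mod 26); the inverse of 25 mod 26 is 25. Each letter's alphabet position (a=0..z=25) is mapped through 25·x+20 mod 26 — an affine cipher.
Decoding imonb: i(8)→25·(8−20)≡12=m; m(12)→25·(12−20)≡8=i; o(14)→25·(14−20)≡6=g; n(13)→25·(13−20)≡7=h; b(1)→25·(1−20)≡19=t (all mod 26).

might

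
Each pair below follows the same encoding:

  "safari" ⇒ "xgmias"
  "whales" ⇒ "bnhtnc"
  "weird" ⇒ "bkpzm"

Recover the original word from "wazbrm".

rustic

In safari: s→x is +5, a→g is +6, f→m is +7, a→i is +8 — the shift increases by 1 each position. Each letter shifts forward by (position + 5), i.e. 5, 6, 7, … — the shift grows by one for each successive letter.
Reversing it on wazbrm: w−5=r, a−6=u, z−7=s, b−8=t, r−9=i, m−10=c.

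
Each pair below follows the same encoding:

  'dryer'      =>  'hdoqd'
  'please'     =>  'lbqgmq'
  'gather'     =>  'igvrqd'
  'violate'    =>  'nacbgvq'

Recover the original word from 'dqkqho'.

remedy

d(3)→h(7) and r(17)→d(3) fit y≡9x+6 (mod 26); the inverse of 9 mod 26 is 3. Each letter's alphabet position (a=0..z=25) is mapped through 9·x+6 mod 26 — an affine cipher.
Decoding dqkqho: d(3)→3·(3−6)≡17=r; q(16)→3·(16−6)≡4=e; k(10)→3·(10−6)≡12=m; q(16)→3·(16−6)≡4=e; h(7)→3·(7−6)≡3=d; o(14)→3·(14−6)≡24=y (all mod 26).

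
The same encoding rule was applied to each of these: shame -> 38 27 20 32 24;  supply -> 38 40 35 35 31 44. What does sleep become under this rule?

Letters become their 1-based position plus 19 (so a→20, b→21, …).
Applying it to sleep: s=19→38, l=12→31, e=5→24, e=5→24, p=16→35.

38 31 24 24 35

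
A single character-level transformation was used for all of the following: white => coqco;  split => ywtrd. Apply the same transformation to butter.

In white: w→c is +6, h→o is +7, i→q is +8, t→c is +9 — the shift increases by 1 each position. Letter i (0-indexed) is shifted by i+6, so successive shifts are 6, 7, 8, ….
On butter: b+6=h, u+7=b, t+8=b, t+9=c, e+10=o, r+11=c.

hbbcoc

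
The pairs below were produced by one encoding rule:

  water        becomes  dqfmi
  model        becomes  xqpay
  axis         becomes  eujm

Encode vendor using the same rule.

dapzqh

The output letters match the input read backwards, each shifted +12: water reversed is retaw. Two steps: reverse the string, then apply a Caesar shift of +12.
On vendor: reverse → rodnev; then shift: r+12=d, o+12=a, d+12=p, n+12=z, e+12=q, v+12=h.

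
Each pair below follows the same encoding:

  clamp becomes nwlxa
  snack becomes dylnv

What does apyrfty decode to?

penguin

Every letter moves 11 places later in the alphabet, wrapping around z→a.
Reversing it on apyrfty: a−11=p, p−11=e, y−11=n, r−11=g, f−11=u, t−11=i, y−11=n.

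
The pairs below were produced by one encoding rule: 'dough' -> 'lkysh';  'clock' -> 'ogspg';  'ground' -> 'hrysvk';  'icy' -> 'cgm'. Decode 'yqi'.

emu

The output letters match the input read backwards, each shifted +4: dough reversed is hguod. Read the word backwards and shift each letter +4.
Undoing it on yqi: shift back: y−4=u, q−4=m, i−4=e → ume; then reverse → emu.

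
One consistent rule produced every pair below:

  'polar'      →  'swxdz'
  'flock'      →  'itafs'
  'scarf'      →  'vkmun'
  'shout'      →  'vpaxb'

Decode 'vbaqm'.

A repeating key of period 3 is used — shifts +3, +8, +12 over and over.
Undoing it on vbaqm: v−3=s, b−8=t, a−12=o, q−3=n, m−8=e.

stone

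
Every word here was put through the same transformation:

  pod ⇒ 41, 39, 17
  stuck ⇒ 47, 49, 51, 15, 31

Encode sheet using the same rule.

47, 25, 19, 19, 49

p(#16)→41 and o(#15)→39: differences scale by 2, so n = 2·pos + 9. Each letter becomes 2×(its alphabet position, a=1..z=26) + 9.
Applying it to sheet: s=19→47, h=8→25, e=5→19, e=5→19, t=20→49.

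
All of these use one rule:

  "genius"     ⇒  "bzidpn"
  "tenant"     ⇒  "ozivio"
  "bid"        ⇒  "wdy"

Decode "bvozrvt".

gateway

Compare letters: g→b is +21, e→z is +21, n→i is +21 — a constant shift. Each letter is shifted forward by 21 in the alphabet (a Caesar shift of +21).
Decoding bvozrvt: b−21=g, v−21=a, o−21=t, z−21=e, r−21=w, v−21=a, t−21=y.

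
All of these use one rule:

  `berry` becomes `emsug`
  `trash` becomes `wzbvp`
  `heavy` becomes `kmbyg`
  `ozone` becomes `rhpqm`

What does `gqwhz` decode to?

Shifts by position in berry: pos 0: b→e (+3), pos 1: e→m (+8), pos 2: r→s (+1), pos 3: r→u (+3), pos 4: y→g (+8) — repeating every 3. It's a Vigenère-style cipher with numeric key [3,8,1]: position i shifts by key[i mod 3].
Undoing it on gqwhz: g−3=d, q−8=i, w−1=v, h−3=e, z−8=r.

diver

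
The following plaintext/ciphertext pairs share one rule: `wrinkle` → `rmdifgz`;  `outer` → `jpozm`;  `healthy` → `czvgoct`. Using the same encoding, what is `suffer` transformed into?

npaazm

Compare letters: w→r is +21, r→m is +21, i→d is +21 — a constant shift. It's a constant shift of +21 (ROT21).
On suffer: s+21=n, u+21=p, f+21=a, f+21=a, e+21=z, r+21=m.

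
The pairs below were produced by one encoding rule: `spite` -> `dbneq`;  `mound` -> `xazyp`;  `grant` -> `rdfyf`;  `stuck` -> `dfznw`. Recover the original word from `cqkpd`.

Shifts by position in spite: pos 0: s→d (+11), pos 1: p→b (+12), pos 2: i→n (+5), pos 3: t→e (+11), pos 4: e→q (+12) — repeating every 3. The shifts repeat in a cycle of length 3: positions 0,1,… shift by +11, +12, +5, then the pattern repeats.
Decoding cqkpd: c−11=r, q−12=e, k−5=f, p−11=e, d−12=r.

refer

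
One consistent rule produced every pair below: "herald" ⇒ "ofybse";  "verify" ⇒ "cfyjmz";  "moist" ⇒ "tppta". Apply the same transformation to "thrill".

Shifts by position in herald: pos 0: h→o (+7), pos 1: e→f (+1), pos 2: r→y (+7), pos 3: a→b (+1) — repeating every 2. It's a Vigenère-style cipher with numeric key [7,1]: position i shifts by key[i mod 2].
On thrill: t+7=a, h+1=i, r+7=y, i+1=j, l+7=s, l+1=m.

aiyjsm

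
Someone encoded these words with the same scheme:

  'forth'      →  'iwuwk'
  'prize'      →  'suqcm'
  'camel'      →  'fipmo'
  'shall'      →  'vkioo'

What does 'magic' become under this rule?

The shift depends on letter class: consonant f→i is +3, but vowel o→w is +8. Vowels shift forward by 8 and consonants shift forward by 3.
Applying it to magic: m(cons)+3=p, a(vowel)+8=i, g(cons)+3=j, i(vowel)+8=q, c(cons)+3=f.

pijqf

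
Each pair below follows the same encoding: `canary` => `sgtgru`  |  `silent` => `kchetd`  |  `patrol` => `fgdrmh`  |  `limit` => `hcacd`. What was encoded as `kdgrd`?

c(2)→s(18) and a(0)→g(6) fit y≡19x+6 (mod 26); the inverse of 19 mod 26 is 11. Each letter's alphabet position (a=0..z=25) is mapped through 19·x+6 mod 26 — an affine cipher.
Undoing it on kdgrd: k(10)→11·(10−6)≡18=s; d(3)→11·(3−6)≡19=t; g(6)→11·(6−6)≡0=a; r(17)→11·(17−6)≡17=r; d(3)→11·(3−6)≡19=t (all mod 26).

start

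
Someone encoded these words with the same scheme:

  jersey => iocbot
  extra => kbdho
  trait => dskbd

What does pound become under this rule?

The output letters match the input read backwards, each shifted +10: jersey reversed is yesrej. The word is reversed, then every letter is shifted forward by 10.
Applying it to pound: reverse → dnuop; then shift: d+10=n, n+10=x, u+10=e, o+10=y, p+10=z.

nxeyz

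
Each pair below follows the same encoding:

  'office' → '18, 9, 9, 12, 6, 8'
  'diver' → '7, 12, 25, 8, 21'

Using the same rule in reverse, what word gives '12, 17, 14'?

o is letter #15 and maps to 18: an offset of 3. Each letter is replaced by its alphabet position (a=1..z=26) + 3.
Reversing it on 12, 17, 14: 12→(12−3)÷1=9=i, 17→(17−3)÷1=14=n, 14→(14−3)÷1=11=k.

ink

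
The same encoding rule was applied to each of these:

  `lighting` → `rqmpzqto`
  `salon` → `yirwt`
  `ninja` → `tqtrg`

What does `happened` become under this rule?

Shifts by position in lighting: pos 0: l→r (+6), pos 1: i→q (+8), pos 2: g→m (+6), pos 3: h→p (+8) — repeating every 2. The shifts repeat in a cycle of length 2: positions 0,1,… shift by +6, +8, then the pattern repeats.
For happened: h+6=n, a+8=i, p+6=v, p+8=x, e+6=k, n+8=v, e+6=k, d+8=l.

nivxkvkl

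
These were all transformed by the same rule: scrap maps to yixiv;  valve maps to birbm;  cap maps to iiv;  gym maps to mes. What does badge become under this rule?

hijmm

The shift depends on letter class: consonant s→y is +6, but vowel a→i is +8. Vowels shift forward by 8 and consonants shift forward by 6.
For badge: b(cons)+6=h, a(vowel)+8=i, d(cons)+6=j, g(cons)+6=m, e(vowel)+8=m.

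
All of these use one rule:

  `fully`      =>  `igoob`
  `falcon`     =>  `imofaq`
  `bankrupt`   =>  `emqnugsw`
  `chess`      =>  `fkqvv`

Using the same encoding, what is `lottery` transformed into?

The shift depends on letter class: consonant f→i is +3, but vowel u→g is +12. The rule splits by letter class: vowels +12, consonants +3.
For lottery: l(cons)+3=o, o(vowel)+12=a, t(cons)+3=w, t(cons)+3=w, e(vowel)+12=q, r(cons)+3=u, y(cons)+3=b.

oawwqub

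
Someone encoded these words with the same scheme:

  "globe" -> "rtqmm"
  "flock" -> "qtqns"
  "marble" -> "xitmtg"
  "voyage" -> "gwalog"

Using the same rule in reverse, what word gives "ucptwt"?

Shifts by position in globe: pos 0: g→r (+11), pos 1: l→t (+8), pos 2: o→q (+2), pos 3: b→m (+11), pos 4: e→m (+8) — repeating every 3. It's a Vigenère-style cipher with numeric key [11,8,2]: position i shifts by key[i mod 3].
Reversing it on ucptwt: u−11=j, c−8=u, p−2=n, t−11=i, w−8=o, t−2=r.

junior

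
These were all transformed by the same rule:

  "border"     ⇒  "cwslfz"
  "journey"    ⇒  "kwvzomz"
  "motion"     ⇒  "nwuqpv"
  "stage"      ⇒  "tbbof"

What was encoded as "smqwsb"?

Shifts by position in border: pos 0: b→c (+1), pos 1: o→w (+8), pos 2: r→s (+1), pos 3: d→l (+8) — repeating every 2. It's a Vigenère-style cipher with numeric key [1,8]: position i shifts by key[i mod 2].
Decoding smqwsb: s−1=r, m−8=e, q−1=p, w−8=o, s−1=r, b−8=t.

report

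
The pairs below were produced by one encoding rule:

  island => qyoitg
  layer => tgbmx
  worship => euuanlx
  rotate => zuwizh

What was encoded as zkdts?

Shifts by position in island: pos 0: i→q (+8), pos 1: s→y (+6), pos 2: l→o (+3), pos 3: a→i (+8), pos 4: n→t (+6), pos 5: d→g (+3) — repeating every 3. The shifts repeat in a cycle of length 3: positions 0,1,… shift by +8, +6, +3, then the pattern repeats.
Decoding zkdts: z−8=r, k−6=e, d−3=a, t−8=l, s−6=m.

realm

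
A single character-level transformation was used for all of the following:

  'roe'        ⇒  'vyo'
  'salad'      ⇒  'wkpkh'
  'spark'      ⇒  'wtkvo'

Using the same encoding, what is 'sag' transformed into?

wkk

The shift depends on letter class: consonant r→v is +4, but vowel o→y is +10. Vowels shift forward by 10 and consonants shift forward by 4.
Applying it to sag: s(cons)+4=w, a(vowel)+10=k, g(cons)+4=k.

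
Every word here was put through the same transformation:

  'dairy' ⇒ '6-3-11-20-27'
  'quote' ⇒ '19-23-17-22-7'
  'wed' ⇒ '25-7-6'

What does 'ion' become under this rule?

d is letter #4 and maps to 6: an offset of 2. The number is (letter's place in the alphabet, a=1) + 2.
On ion: i=9→11, o=15→17, n=14→16.

11-17-16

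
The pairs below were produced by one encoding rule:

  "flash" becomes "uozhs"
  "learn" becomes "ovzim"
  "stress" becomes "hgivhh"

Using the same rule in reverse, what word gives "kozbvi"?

Each pair mirrors across the alphabet (f↔u, l↔o, a↔z): positions sum to 25. Each letter is replaced by its mirror in the alphabet: a↔z, b↔y, c↔x, and so on (the Atbash cipher).
Reversing it on kozbvi: k↔p, o↔l, z↔a, b↔y, v↔e, i↔r.

player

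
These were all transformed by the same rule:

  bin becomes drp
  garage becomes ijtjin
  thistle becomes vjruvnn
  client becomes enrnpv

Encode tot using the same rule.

vxv

The shift depends on letter class: consonant b→d is +2, but vowel i→r is +9. The rule splits by letter class: vowels +9, consonants +2.
Applying it to tot: t(cons)+2=v, o(vowel)+9=x, t(cons)+2=v.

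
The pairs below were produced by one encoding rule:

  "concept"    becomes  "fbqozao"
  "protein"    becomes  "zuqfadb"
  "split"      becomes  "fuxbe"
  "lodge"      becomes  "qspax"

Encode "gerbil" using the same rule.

Two steps: reverse the string, then apply a Caesar shift of +12.
Applying it to gerbil: reverse → libreg; then shift: l+12=x, i+12=u, b+12=n, r+12=d, e+12=q, g+12=s.

xundqs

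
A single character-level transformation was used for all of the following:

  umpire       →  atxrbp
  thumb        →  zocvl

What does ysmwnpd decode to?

slender

The shift increases by 1 at each position, starting from +6: 6, 7, 8, ….
Decoding ysmwnpd: y−6=s, s−7=l, m−8=e, w−9=n, n−10=d, p−11=e, d−12=r.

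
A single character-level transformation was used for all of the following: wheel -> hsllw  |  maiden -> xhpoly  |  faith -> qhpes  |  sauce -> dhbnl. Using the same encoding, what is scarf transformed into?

The shift depends on letter class: consonant w→h is +11, but vowel e→l is +7. Vowels shift forward by 7 and consonants shift forward by 11.
Applying it to scarf: s(cons)+11=d, c(cons)+11=n, a(vowel)+7=h, r(cons)+11=c, f(cons)+11=q.

dnhcq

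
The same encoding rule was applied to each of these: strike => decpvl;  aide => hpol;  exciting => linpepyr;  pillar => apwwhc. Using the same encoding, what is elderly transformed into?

lwolcwj

The shift depends on letter class: consonant s→d is +11, but vowel i→p is +7. Vowels shift forward by 7 and consonants shift forward by 11.
For elderly: e(vowel)+7=l, l(cons)+11=w, d(cons)+11=o, e(vowel)+7=l, r(cons)+11=c, l(cons)+11=w, y(cons)+11=j.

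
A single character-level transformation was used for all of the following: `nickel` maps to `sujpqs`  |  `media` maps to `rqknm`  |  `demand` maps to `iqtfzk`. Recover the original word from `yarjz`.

The shifts repeat in a cycle of length 3: positions 0,1,… shift by +5, +12, +7, then the pattern repeats.
Decoding yarjz: y−5=t, a−12=o, r−7=k, j−5=e, z−12=n.

token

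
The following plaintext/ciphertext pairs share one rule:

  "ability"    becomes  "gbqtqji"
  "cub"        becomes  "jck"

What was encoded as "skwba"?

The output letters match the input read backwards, each shifted +8: ability reversed is ytiliba. Two steps: reverse the string, then apply a Caesar shift of +8.
Reversing it on skwba: shift back: s−8=k, k−8=c, w−8=o, b−8=t, a−8=s → kcots; then reverse → stock.

stock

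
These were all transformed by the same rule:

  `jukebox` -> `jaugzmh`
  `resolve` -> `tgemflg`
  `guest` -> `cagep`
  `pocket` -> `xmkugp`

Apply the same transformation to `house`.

j(9)→j(9) and u(20)→a(0) fit y≡11x+14 (mod 26); the inverse of 11 mod 26 is 19. This is an affine cipher: with a=0,…,z=25, each position x becomes (11x+14) mod 26.
Applying it to house: h(7)→11·7+14≡13=n; o(14)→11·14+14≡12=m; u(20)→11·20+14≡0=a; s(18)→11·18+14≡4=e; e(4)→11·4+14≡6=g (all mod 26).

nmaeg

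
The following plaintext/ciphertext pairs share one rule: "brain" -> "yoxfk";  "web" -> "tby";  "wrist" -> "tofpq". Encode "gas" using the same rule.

Compare letters: b→y is +23, r→o is +23, a→x is +23 — a constant shift. Every letter moves 23 places later in the alphabet, wrapping around z→a.
Applying it to gas: g+23=d, a+23=x, s+23=p.

dxp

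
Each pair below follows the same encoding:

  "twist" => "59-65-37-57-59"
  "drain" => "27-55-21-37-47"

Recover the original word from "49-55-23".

orb

t(#20)→59 and w(#23)→65: differences scale by 2, so n = 2·pos + 19. With a=1..z=26, the number is 2·pos + 19.
Undoing it on 49-55-23: 49→(49−19)÷2=15=o, 55→(55−19)÷2=18=r, 23→(23−19)÷2=2=b.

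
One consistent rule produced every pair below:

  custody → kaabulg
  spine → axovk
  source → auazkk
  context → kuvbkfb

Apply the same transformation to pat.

xgb

The shift depends on letter class: consonant c→k is +8, but vowel u→a is +6. The rule splits by letter class: vowels +6, consonants +8.
For pat: p(cons)+8=x, a(vowel)+6=g, t(cons)+8=b.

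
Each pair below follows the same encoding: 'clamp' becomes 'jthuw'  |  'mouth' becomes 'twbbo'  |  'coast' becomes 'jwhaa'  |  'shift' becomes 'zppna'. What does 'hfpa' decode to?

It's a Vigenère-style cipher with numeric key [7,8]: position i shifts by key[i mod 2].
Decoding hfpa: h−7=a, f−8=x, p−7=i, a−8=s.

axis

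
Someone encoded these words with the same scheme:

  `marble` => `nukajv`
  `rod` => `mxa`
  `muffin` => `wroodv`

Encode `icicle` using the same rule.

Two steps: reverse the string, then apply a Caesar shift of +9.
On icicle: reverse → elcici; then shift: e+9=n, l+9=u, c+9=l, i+9=r, c+9=l, i+9=r.

nulrlr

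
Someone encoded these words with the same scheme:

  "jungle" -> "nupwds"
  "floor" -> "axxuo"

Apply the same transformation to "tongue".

Two steps: reverse the string, then apply a Caesar shift of +9.
For tongue: reverse → eugnot; then shift: e+9=n, u+9=d, g+9=p, n+9=w, o+9=x, t+9=c.

ndpwxc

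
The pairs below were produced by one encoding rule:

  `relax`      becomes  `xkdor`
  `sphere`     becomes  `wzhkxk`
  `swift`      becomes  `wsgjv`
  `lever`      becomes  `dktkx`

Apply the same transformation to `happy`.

hozzq

r(17)→x(23) and e(4)→k(10) fit y≡25x+14 (mod 26); the inverse of 25 mod 26 is 25. Each letter's alphabet position (a=0..z=25) is mapped through 25·x+14 mod 26 — an affine cipher.
On happy: h(7)→25·7+14≡7=h; a(0)→25·0+14≡14=o; p(15)→25·15+14≡25=z; p(15)→25·15+14≡25=z; y(24)→25·24+14≡16=q (all mod 26).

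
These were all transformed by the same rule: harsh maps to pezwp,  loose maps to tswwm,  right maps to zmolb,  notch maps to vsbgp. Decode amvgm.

Shifts by position in harsh: pos 0: h→p (+8), pos 1: a→e (+4), pos 2: r→z (+8), pos 3: s→w (+4) — repeating every 2. A repeating key of period 2 is used — shifts +8, +4 over and over.
Reversing it on amvgm: a−8=s, m−4=i, v−8=n, g−4=c, m−8=e.

since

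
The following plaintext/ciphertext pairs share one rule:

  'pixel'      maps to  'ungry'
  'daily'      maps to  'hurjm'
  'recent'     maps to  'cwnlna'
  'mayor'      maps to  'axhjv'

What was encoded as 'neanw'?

nerve

Two steps: reverse the string, then apply a Caesar shift of +9.
Undoing it on neanw: shift back: n−9=e, e−9=v, a−9=r, n−9=e, w−9=n → evren; then reverse → nerve.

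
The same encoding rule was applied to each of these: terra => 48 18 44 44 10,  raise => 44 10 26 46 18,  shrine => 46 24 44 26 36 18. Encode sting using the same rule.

46 48 26 36 22

With a=1..z=26, the number is 2·pos + 8.
For sting: s=19→46, t=20→48, i=9→26, n=14→36, g=7→22.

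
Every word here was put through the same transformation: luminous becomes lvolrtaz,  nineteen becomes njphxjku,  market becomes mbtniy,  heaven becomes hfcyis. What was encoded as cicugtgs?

charcoal

In luminous: l→l is +0, u→v is +1, m→o is +2, i→l is +3 — the shift increases by 1 each position. Each letter shifts forward by its position index (0, 1, 2, …) — the shift grows by one for each successive letter.
Reversing it on cicugtgs: c−0=c, i−1=h, c−2=a, u−3=r, g−4=c, t−5=o, g−6=a, s−7=l.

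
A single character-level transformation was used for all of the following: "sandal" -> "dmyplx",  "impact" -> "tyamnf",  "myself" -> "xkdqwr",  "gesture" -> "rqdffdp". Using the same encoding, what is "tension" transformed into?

Shifts by position in sandal: pos 0: s→d (+11), pos 1: a→m (+12), pos 2: n→y (+11), pos 3: d→p (+12) — repeating every 2. It's a Vigenère-style cipher with numeric key [11,12]: position i shifts by key[i mod 2].
Applying it to tension: t+11=e, e+12=q, n+11=y, s+12=e, i+11=t, o+12=a, n+11=y.

eqyetay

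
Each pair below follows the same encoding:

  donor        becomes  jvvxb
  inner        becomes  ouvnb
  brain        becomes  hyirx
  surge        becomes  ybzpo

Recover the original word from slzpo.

In donor: d→j is +6, o→v is +7, n→v is +8, o→x is +9 — the shift increases by 1 each position. Each letter shifts forward by (position + 6), i.e. 6, 7, 8, … — the shift grows by one for each successive letter.
Reversing it on slzpo: s−6=m, l−7=e, z−8=r, p−9=g, o−10=e.

merge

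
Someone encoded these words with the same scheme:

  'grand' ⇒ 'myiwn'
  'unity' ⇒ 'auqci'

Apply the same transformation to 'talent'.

In grand: g→m is +6, r→y is +7, a→i is +8, n→w is +9 — the shift increases by 1 each position. The shift increases by 1 at each position, starting from +6: 6, 7, 8, ….
Applying it to talent: t+6=z, a+7=h, l+8=t, e+9=n, n+10=x, t+11=e.

zhtnxe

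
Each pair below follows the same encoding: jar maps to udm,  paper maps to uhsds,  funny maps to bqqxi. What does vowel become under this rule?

The output letters match the input read backwards, each shifted +3: jar reversed is raj. Two steps: reverse the string, then apply a Caesar shift of +3.
For vowel: reverse → lewov; then shift: l+3=o, e+3=h, w+3=z, o+3=r, v+3=y.

ohzry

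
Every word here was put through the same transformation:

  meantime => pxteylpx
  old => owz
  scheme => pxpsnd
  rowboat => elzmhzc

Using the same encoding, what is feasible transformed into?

pwmtdlpq

The output letters match the input read backwards, each shifted +11: meantime reversed is emitnaem. Read the word backwards and shift each letter +11.
Applying it to feasible: reverse → elbisaef; then shift: e+11=p, l+11=w, b+11=m, i+11=t, s+11=d, a+11=l, e+11=p, f+11=q.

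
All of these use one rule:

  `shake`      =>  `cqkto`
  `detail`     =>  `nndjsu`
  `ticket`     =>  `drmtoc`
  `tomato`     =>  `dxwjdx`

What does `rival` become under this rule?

brfjv

Shifts by position in shake: pos 0: s→c (+10), pos 1: h→q (+9), pos 2: a→k (+10), pos 3: k→t (+9) — repeating every 2. A repeating key of period 2 is used — shifts +10, +9 over and over.
For rival: r+10=b, i+9=r, v+10=f, a+9=j, l+10=v.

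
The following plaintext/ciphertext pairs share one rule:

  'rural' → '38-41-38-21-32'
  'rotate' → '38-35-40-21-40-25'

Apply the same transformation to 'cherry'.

23-28-25-38-38-45

r is letter #18 and maps to 38: an offset of 20. Letters become their 1-based position plus 20 (so a→21, b→22, …).
On cherry: c=3→23, h=8→28, e=5→25, r=18→38, r=18→38, y=25→45.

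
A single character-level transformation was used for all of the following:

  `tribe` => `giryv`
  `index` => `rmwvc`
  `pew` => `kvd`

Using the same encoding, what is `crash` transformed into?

Each pair mirrors across the alphabet (t↔g, r↔i, i↔r): positions sum to 25. Each letter is replaced by its mirror in the alphabet: a↔z, b↔y, c↔x, and so on (the Atbash cipher).
On crash: c↔x, r↔i, a↔z, s↔h, h↔s.

xizhs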